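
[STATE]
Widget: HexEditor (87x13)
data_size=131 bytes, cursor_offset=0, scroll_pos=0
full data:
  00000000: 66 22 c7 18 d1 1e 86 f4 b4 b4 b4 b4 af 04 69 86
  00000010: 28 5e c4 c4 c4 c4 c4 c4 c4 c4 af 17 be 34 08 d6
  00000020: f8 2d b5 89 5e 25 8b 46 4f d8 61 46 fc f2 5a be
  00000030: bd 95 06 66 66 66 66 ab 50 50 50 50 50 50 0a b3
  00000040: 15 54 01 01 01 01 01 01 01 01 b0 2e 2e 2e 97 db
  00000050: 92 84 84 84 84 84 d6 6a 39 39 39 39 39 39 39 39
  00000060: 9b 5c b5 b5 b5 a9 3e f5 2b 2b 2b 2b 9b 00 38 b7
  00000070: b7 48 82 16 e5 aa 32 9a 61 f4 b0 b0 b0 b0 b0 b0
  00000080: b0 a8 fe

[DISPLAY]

00000000  66 22 c7 18 d1 1e 86 f4  b4 b4 b4 b4 af 04 69 86  |f"............i.|         
00000010  28 5e c4 c4 c4 c4 c4 c4  c4 c4 af 17 be 34 08 d6  |(^...........4..|         
00000020  f8 2d b5 89 5e 25 8b 46  4f d8 61 46 fc f2 5a be  |.-..^%.FO.aF..Z.|         
00000030  bd 95 06 66 66 66 66 ab  50 50 50 50 50 50 0a b3  |...ffff.PPPPPP..|         
00000040  15 54 01 01 01 01 01 01  01 01 b0 2e 2e 2e 97 db  |.T..............|         
00000050  92 84 84 84 84 84 d6 6a  39 39 39 39 39 39 39 39  |.......j99999999|         
00000060  9b 5c b5 b5 b5 a9 3e f5  2b 2b 2b 2b 9b 00 38 b7  |.\....>.++++..8.|         
00000070  b7 48 82 16 e5 aa 32 9a  61 f4 b0 b0 b0 b0 b0 b0  |.H....2.a.......|         
00000080  b0 a8 fe                                          |...             |         
                                                                                       
                                                                                       
                                                                                       
                                                                                       


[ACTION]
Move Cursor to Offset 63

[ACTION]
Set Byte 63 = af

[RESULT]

00000000  66 22 c7 18 d1 1e 86 f4  b4 b4 b4 b4 af 04 69 86  |f"............i.|         
00000010  28 5e c4 c4 c4 c4 c4 c4  c4 c4 af 17 be 34 08 d6  |(^...........4..|         
00000020  f8 2d b5 89 5e 25 8b 46  4f d8 61 46 fc f2 5a be  |.-..^%.FO.aF..Z.|         
00000030  bd 95 06 66 66 66 66 ab  50 50 50 50 50 50 0a AF  |...ffff.PPPPPP..|         
00000040  15 54 01 01 01 01 01 01  01 01 b0 2e 2e 2e 97 db  |.T..............|         
00000050  92 84 84 84 84 84 d6 6a  39 39 39 39 39 39 39 39  |.......j99999999|         
00000060  9b 5c b5 b5 b5 a9 3e f5  2b 2b 2b 2b 9b 00 38 b7  |.\....>.++++..8.|         
00000070  b7 48 82 16 e5 aa 32 9a  61 f4 b0 b0 b0 b0 b0 b0  |.H....2.a.......|         
00000080  b0 a8 fe                                          |...             |         
                                                                                       
                                                                                       
                                                                                       
                                                                                       


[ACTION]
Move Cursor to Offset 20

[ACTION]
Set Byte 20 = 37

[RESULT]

00000000  66 22 c7 18 d1 1e 86 f4  b4 b4 b4 b4 af 04 69 86  |f"............i.|         
00000010  28 5e c4 c4 37 c4 c4 c4  c4 c4 af 17 be 34 08 d6  |(^..7........4..|         
00000020  f8 2d b5 89 5e 25 8b 46  4f d8 61 46 fc f2 5a be  |.-..^%.FO.aF..Z.|         
00000030  bd 95 06 66 66 66 66 ab  50 50 50 50 50 50 0a af  |...ffff.PPPPPP..|         
00000040  15 54 01 01 01 01 01 01  01 01 b0 2e 2e 2e 97 db  |.T..............|         
00000050  92 84 84 84 84 84 d6 6a  39 39 39 39 39 39 39 39  |.......j99999999|         
00000060  9b 5c b5 b5 b5 a9 3e f5  2b 2b 2b 2b 9b 00 38 b7  |.\....>.++++..8.|         
00000070  b7 48 82 16 e5 aa 32 9a  61 f4 b0 b0 b0 b0 b0 b0  |.H....2.a.......|         
00000080  b0 a8 fe                                          |...             |         
                                                                                       
                                                                                       
                                                                                       
                                                                                       


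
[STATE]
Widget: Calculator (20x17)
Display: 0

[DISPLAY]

                   0
┌───┬───┬───┬───┐   
│ 7 │ 8 │ 9 │ ÷ │   
├───┼───┼───┼───┤   
│ 4 │ 5 │ 6 │ × │   
├───┼───┼───┼───┤   
│ 1 │ 2 │ 3 │ - │   
├───┼───┼───┼───┤   
│ 0 │ . │ = │ + │   
├───┼───┼───┼───┤   
│ C │ MC│ MR│ M+│   
└───┴───┴───┴───┘   
                    
                    
                    
                    
                    


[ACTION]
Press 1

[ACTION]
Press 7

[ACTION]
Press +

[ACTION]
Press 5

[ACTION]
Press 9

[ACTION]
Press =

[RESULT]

                  76
┌───┬───┬───┬───┐   
│ 7 │ 8 │ 9 │ ÷ │   
├───┼───┼───┼───┤   
│ 4 │ 5 │ 6 │ × │   
├───┼───┼───┼───┤   
│ 1 │ 2 │ 3 │ - │   
├───┼───┼───┼───┤   
│ 0 │ . │ = │ + │   
├───┼───┼───┼───┤   
│ C │ MC│ MR│ M+│   
└───┴───┴───┴───┘   
                    
                    
                    
                    
                    


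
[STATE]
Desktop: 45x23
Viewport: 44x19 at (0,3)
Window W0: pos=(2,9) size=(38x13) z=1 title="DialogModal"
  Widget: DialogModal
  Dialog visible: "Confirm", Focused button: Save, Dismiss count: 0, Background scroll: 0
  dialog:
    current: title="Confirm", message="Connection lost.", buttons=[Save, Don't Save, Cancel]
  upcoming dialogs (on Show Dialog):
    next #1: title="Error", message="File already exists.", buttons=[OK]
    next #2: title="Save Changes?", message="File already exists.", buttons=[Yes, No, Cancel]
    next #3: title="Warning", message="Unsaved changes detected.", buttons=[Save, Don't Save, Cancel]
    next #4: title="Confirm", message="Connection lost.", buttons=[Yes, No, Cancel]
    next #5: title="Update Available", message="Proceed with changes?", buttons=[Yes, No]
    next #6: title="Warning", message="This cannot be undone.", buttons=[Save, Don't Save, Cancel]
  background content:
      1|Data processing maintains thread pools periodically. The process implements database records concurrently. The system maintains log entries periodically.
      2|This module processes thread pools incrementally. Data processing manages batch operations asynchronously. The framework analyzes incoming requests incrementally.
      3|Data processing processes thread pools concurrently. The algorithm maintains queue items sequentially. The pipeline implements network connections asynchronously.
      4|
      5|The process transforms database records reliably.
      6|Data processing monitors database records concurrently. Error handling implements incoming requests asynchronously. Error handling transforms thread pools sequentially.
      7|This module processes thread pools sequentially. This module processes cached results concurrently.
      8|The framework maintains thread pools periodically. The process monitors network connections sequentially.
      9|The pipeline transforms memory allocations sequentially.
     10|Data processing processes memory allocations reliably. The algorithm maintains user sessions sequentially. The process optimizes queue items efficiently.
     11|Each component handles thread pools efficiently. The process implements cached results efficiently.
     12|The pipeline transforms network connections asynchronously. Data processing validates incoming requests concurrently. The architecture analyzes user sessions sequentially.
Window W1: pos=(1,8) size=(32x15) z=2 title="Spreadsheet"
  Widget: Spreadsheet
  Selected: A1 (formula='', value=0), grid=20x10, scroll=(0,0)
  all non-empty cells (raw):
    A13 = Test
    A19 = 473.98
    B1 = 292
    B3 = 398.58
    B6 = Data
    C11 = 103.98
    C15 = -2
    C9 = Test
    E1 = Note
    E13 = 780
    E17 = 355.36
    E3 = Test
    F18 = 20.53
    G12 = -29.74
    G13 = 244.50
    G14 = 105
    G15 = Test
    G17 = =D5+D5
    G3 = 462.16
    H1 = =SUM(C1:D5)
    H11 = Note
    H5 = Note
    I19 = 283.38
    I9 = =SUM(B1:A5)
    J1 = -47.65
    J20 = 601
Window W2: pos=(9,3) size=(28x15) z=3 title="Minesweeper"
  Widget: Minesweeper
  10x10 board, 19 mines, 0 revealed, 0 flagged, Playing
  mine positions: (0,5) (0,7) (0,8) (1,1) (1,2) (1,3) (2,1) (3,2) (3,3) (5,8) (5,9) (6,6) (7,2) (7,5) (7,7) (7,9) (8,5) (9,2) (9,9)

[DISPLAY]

         ┏━━━━━━━━━━━━━━━━━━━━━━━━━━┓       
         ┃ Minesweeper              ┃       
         ┠──────────────────────────┨       
         ┃■■■■■■■■■■                ┃       
         ┃■■■■■■■■■■                ┃       
 ┏━━━━━━━┃■■■■■■■■■■                ┃       
 ┃ Spread┃■■■■■■■■■■                ┃━━┓    
 ┠───────┃■■■■■■■■■■                ┃  ┃    
 ┃A1:    ┃■■■■■■■■■■                ┃──┨    
 ┃       ┃■■■■■■■■■■                ┃oo┃    
 ┃-------┃■■■■■■■■■■                ┃ i┃    
 ┃  1    ┃■■■■■■■■■■                ┃oo┃    
 ┃  2    ┃■■■■■■■■■■                ┃  ┃    
 ┃  3    ┃                          ┃co┃    
 ┃  4    ┗━━━━━━━━━━━━━━━━━━━━━━━━━━┛re┃    
 ┃  5        0       0       0  ┃───┘ s┃    
 ┃  6        0Data           0  ┃ pools┃    
 ┃  7        0       0       0  ┃ alloc┃    
 ┃  8        0       0       0  ┃━━━━━━┛    


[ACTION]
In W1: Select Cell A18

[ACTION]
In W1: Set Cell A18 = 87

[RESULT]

         ┏━━━━━━━━━━━━━━━━━━━━━━━━━━┓       
         ┃ Minesweeper              ┃       
         ┠──────────────────────────┨       
         ┃■■■■■■■■■■                ┃       
         ┃■■■■■■■■■■                ┃       
 ┏━━━━━━━┃■■■■■■■■■■                ┃       
 ┃ Spread┃■■■■■■■■■■                ┃━━┓    
 ┠───────┃■■■■■■■■■■                ┃  ┃    
 ┃A18: 87┃■■■■■■■■■■                ┃──┨    
 ┃       ┃■■■■■■■■■■                ┃oo┃    
 ┃-------┃■■■■■■■■■■                ┃ i┃    
 ┃  1    ┃■■■■■■■■■■                ┃oo┃    
 ┃  2    ┃■■■■■■■■■■                ┃  ┃    
 ┃  3    ┃                          ┃co┃    
 ┃  4    ┗━━━━━━━━━━━━━━━━━━━━━━━━━━┛re┃    
 ┃  5        0       0       0  ┃───┘ s┃    
 ┃  6        0Data           0  ┃ pools┃    
 ┃  7        0       0       0  ┃ alloc┃    
 ┃  8        0       0       0  ┃━━━━━━┛    


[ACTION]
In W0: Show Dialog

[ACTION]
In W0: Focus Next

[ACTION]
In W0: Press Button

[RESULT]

         ┏━━━━━━━━━━━━━━━━━━━━━━━━━━┓       
         ┃ Minesweeper              ┃       
         ┠──────────────────────────┨       
         ┃■■■■■■■■■■                ┃       
         ┃■■■■■■■■■■                ┃       
 ┏━━━━━━━┃■■■■■■■■■■                ┃       
 ┃ Spread┃■■■■■■■■■■                ┃━━┓    
 ┠───────┃■■■■■■■■■■                ┃  ┃    
 ┃A18: 87┃■■■■■■■■■■                ┃──┨    
 ┃       ┃■■■■■■■■■■                ┃oo┃    
 ┃-------┃■■■■■■■■■■                ┃ i┃    
 ┃  1    ┃■■■■■■■■■■                ┃oo┃    
 ┃  2    ┃■■■■■■■■■■                ┃  ┃    
 ┃  3    ┃                          ┃co┃    
 ┃  4    ┗━━━━━━━━━━━━━━━━━━━━━━━━━━┛re┃    
 ┃  5        0       0       0  ┃ools s┃    
 ┃  6        0Data           0  ┃ pools┃    
 ┃  7        0       0       0  ┃ alloc┃    
 ┃  8        0       0       0  ┃━━━━━━┛    


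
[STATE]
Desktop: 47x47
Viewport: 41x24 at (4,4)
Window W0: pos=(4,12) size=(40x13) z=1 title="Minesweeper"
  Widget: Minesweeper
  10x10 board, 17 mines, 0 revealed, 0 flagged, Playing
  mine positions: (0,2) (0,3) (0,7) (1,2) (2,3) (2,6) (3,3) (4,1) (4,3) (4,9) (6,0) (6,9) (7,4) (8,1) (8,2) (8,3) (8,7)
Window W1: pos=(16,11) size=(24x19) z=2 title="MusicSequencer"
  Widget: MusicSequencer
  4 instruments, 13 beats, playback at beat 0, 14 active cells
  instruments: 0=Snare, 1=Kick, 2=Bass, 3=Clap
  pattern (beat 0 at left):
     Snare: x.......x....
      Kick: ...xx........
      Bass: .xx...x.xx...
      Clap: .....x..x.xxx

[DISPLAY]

                                         
                                         
                                         
                                         
                                         
                                         
                                         
            ┏━━━━━━━━━━━━━━━━━━━━━━┓     
┏━━━━━━━━━━━┃ MusicSequencer       ┃━━━┓ 
┃ Minesweepe┠──────────────────────┨   ┃ 
┠───────────┃      ▼123456789012   ┃───┨ 
┃■■■■■■■■■■ ┃ Snare█·······█····   ┃   ┃ 
┃■■■■■■■■■■ ┃  Kick···██········   ┃   ┃ 
┃■■■■■■■■■■ ┃  Bass·██···█·██···   ┃   ┃ 
┃■■■■■■■■■■ ┃  Clap·····█··█·███   ┃   ┃ 
┃■■■■■■■■■■ ┃                      ┃   ┃ 
┃■■■■■■■■■■ ┃                      ┃   ┃ 
┃■■■■■■■■■■ ┃                      ┃   ┃ 
┃■■■■■■■■■■ ┃                      ┃   ┃ 
┃■■■■■■■■■■ ┃                      ┃   ┃ 
┗━━━━━━━━━━━┃                      ┃━━━┛ 
            ┃                      ┃     
            ┃                      ┃     
            ┃                      ┃     


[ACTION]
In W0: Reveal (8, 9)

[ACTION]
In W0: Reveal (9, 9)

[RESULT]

                                         
                                         
                                         
                                         
                                         
                                         
                                         
            ┏━━━━━━━━━━━━━━━━━━━━━━┓     
┏━━━━━━━━━━━┃ MusicSequencer       ┃━━━┓ 
┃ Minesweepe┠──────────────────────┨   ┃ 
┠───────────┃      ▼123456789012   ┃───┨ 
┃■■■■■■■■■■ ┃ Snare█·······█····   ┃   ┃ 
┃■■■■■■■■■■ ┃  Kick···██········   ┃   ┃ 
┃■■■■■■■■■■ ┃  Bass·██···█·██···   ┃   ┃ 
┃■■■■■■■■■■ ┃  Clap·····█··█·███   ┃   ┃ 
┃■■■■■■■■■■ ┃                      ┃   ┃ 
┃■■■■■■■■■■ ┃                      ┃   ┃ 
┃■■■■■■■■■■ ┃                      ┃   ┃ 
┃■■■■■■■■21 ┃                      ┃   ┃ 
┃■■■■■■■■1  ┃                      ┃   ┃ 
┗━━━━━━━━━━━┃                      ┃━━━┛ 
            ┃                      ┃     
            ┃                      ┃     
            ┃                      ┃     


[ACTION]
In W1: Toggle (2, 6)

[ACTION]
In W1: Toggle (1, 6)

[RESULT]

                                         
                                         
                                         
                                         
                                         
                                         
                                         
            ┏━━━━━━━━━━━━━━━━━━━━━━┓     
┏━━━━━━━━━━━┃ MusicSequencer       ┃━━━┓ 
┃ Minesweepe┠──────────────────────┨   ┃ 
┠───────────┃      ▼123456789012   ┃───┨ 
┃■■■■■■■■■■ ┃ Snare█·······█····   ┃   ┃ 
┃■■■■■■■■■■ ┃  Kick···██·█······   ┃   ┃ 
┃■■■■■■■■■■ ┃  Bass·██·····██···   ┃   ┃ 
┃■■■■■■■■■■ ┃  Clap·····█··█·███   ┃   ┃ 
┃■■■■■■■■■■ ┃                      ┃   ┃ 
┃■■■■■■■■■■ ┃                      ┃   ┃ 
┃■■■■■■■■■■ ┃                      ┃   ┃ 
┃■■■■■■■■21 ┃                      ┃   ┃ 
┃■■■■■■■■1  ┃                      ┃   ┃ 
┗━━━━━━━━━━━┃                      ┃━━━┛ 
            ┃                      ┃     
            ┃                      ┃     
            ┃                      ┃     


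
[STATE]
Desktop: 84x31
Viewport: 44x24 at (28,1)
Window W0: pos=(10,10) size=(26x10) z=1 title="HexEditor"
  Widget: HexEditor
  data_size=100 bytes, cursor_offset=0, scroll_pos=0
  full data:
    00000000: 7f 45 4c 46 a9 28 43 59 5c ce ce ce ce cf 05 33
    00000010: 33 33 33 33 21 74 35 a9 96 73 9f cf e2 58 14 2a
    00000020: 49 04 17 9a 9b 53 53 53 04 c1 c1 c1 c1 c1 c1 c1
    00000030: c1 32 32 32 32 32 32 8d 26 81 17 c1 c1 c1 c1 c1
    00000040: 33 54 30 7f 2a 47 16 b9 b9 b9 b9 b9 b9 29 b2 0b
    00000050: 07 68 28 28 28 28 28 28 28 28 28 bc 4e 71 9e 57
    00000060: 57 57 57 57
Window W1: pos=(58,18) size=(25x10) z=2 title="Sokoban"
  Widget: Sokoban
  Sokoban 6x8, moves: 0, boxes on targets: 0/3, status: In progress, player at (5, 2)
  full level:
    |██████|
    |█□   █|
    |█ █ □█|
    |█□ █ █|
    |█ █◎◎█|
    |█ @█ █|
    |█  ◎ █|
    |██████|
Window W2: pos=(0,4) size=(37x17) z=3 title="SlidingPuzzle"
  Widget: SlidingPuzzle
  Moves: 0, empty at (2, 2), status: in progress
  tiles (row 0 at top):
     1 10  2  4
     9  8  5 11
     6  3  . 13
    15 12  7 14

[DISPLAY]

                                            
                                            
                                            
━━━━━━━━┓                                   
        ┃                                   
────────┨                                   
        ┃                                   
        ┃                                   
        ┃                                   
        ┃                                   
        ┃                                   
        ┃                                   
        ┃                                   
        ┃                                   
        ┃                                   
        ┃                                   
        ┃                                   
        ┃                     ┏━━━━━━━━━━━━━
        ┃                     ┃ Sokoban     
━━━━━━━━┛                     ┠─────────────
                              ┃██████       
                              ┃█□   █       
                              ┃█ █ □█       
                              ┃█□ █ █       


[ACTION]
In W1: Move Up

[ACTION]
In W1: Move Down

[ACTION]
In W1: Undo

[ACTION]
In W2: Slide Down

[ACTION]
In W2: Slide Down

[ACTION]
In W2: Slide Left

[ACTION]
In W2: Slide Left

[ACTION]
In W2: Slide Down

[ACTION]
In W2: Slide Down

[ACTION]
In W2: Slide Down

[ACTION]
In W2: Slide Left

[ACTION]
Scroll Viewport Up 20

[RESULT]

                                            
                                            
                                            
                                            
━━━━━━━━┓                                   
        ┃                                   
────────┨                                   
        ┃                                   
        ┃                                   
        ┃                                   
        ┃                                   
        ┃                                   
        ┃                                   
        ┃                                   
        ┃                                   
        ┃                                   
        ┃                                   
        ┃                                   
        ┃                     ┏━━━━━━━━━━━━━
        ┃                     ┃ Sokoban     
━━━━━━━━┛                     ┠─────────────
                              ┃██████       
                              ┃█□   █       
                              ┃█ █ □█       


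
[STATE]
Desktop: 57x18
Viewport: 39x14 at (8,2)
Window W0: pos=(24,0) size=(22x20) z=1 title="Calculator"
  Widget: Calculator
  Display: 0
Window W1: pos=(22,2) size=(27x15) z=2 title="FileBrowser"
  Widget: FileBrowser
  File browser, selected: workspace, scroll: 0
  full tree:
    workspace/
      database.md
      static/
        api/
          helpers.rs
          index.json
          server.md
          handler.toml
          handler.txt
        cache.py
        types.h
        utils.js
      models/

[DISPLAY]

              ┏━━━━━━━━━━━━━━━━━━━━━━━━
              ┃ FileBrowser            
              ┠────────────────────────
              ┃> [-] workspace/        
              ┃    database.md         
              ┃    [+] static/         
              ┃    [+] models/         
              ┃                        
              ┃                        
              ┃                        
              ┃                        
              ┃                        
              ┃                        
              ┃                        


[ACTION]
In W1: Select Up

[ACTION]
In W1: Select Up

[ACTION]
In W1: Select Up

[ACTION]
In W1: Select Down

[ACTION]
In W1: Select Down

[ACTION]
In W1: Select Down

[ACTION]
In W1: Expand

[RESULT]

              ┏━━━━━━━━━━━━━━━━━━━━━━━━
              ┃ FileBrowser            
              ┠────────────────────────
              ┃  [-] workspace/        
              ┃    database.md         
              ┃    [+] static/         
              ┃  > [-] models/         
              ┃                        
              ┃                        
              ┃                        
              ┃                        
              ┃                        
              ┃                        
              ┃                        


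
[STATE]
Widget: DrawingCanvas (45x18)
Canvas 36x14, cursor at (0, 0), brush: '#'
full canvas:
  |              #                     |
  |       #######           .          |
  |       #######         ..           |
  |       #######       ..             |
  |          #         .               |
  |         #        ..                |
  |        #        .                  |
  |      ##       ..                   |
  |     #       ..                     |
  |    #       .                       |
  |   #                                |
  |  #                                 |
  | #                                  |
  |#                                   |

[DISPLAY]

+             #                              
       #######           .                   
       #######         ..                    
       #######       ..                      
          #         .                        
         #        ..                         
        #        .                           
      ##       ..                            
     #       ..                              
    #       .                                
   #                                         
  #                                          
 #                                           
#                                            
                                             
                                             
                                             
                                             


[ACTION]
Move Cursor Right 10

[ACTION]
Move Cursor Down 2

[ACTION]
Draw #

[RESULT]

              #                              
       #######           .                   
       #######         ..                    
       #######       ..                      
          #         .                        
         #        ..                         
        #        .                           
      ##       ..                            
     #       ..                              
    #       .                                
   #                                         
  #                                          
 #                                           
#                                            
                                             
                                             
                                             
                                             


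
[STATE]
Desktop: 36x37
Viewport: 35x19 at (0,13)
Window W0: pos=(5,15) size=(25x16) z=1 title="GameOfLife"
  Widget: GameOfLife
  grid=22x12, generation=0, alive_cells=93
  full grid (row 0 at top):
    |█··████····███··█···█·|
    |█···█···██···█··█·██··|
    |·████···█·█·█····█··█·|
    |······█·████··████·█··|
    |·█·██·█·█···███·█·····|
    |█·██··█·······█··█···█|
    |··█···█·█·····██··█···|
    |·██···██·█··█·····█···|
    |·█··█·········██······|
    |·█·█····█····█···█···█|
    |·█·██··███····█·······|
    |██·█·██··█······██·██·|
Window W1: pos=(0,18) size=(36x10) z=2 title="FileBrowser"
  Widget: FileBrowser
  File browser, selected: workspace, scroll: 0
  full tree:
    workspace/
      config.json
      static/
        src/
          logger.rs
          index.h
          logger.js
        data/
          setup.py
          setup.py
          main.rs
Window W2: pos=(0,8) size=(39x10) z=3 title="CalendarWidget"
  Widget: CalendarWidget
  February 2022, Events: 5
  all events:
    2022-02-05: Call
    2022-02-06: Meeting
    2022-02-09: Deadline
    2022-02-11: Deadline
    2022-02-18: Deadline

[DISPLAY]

┃    1  2  3  4  5*  6*            
┃ 7  8  9* 10 11* 12 13            
┃14 15 16 17 18* 19 20             
┃21 22 23 24 25 26 27              
┗━━━━━━━━━━━━━━━━━━━━━━━━━━━━━━━━━━
┏━━━━━━━━━━━━━━━━━━━━━━━━━━━━━━━━━━
┃ FileBrowser                      
┠──────────────────────────────────
┃> [-] workspace/                  
┃    config.json                   
┃    [+] static/                   
┃                                  
┃                                  
┃                                  
┗━━━━━━━━━━━━━━━━━━━━━━━━━━━━━━━━━━
     ┃·█·█····█····█···█···█ ┃     
     ┃·█·██··███····█······· ┃     
     ┗━━━━━━━━━━━━━━━━━━━━━━━┛     
                                   


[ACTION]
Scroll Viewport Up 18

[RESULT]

                                   
                                   
                                   
                                   
                                   
                                   
                                   
                                   
┏━━━━━━━━━━━━━━━━━━━━━━━━━━━━━━━━━━
┃ CalendarWidget                   
┠──────────────────────────────────
┃            February 2022         
┃Mo Tu We Th Fr Sa Su              
┃    1  2  3  4  5*  6*            
┃ 7  8  9* 10 11* 12 13            
┃14 15 16 17 18* 19 20             
┃21 22 23 24 25 26 27              
┗━━━━━━━━━━━━━━━━━━━━━━━━━━━━━━━━━━
┏━━━━━━━━━━━━━━━━━━━━━━━━━━━━━━━━━━


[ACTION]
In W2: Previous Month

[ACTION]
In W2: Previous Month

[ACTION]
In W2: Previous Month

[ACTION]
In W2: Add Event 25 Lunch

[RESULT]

                                   
                                   
                                   
                                   
                                   
                                   
                                   
                                   
┏━━━━━━━━━━━━━━━━━━━━━━━━━━━━━━━━━━
┃ CalendarWidget                   
┠──────────────────────────────────
┃            November 2021         
┃Mo Tu We Th Fr Sa Su              
┃ 1  2  3  4  5  6  7              
┃ 8  9 10 11 12 13 14              
┃15 16 17 18 19 20 21              
┃22 23 24 25* 26 27 28             
┗━━━━━━━━━━━━━━━━━━━━━━━━━━━━━━━━━━
┏━━━━━━━━━━━━━━━━━━━━━━━━━━━━━━━━━━


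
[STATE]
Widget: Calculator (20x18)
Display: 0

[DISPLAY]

                   0
┌───┬───┬───┬───┐   
│ 7 │ 8 │ 9 │ ÷ │   
├───┼───┼───┼───┤   
│ 4 │ 5 │ 6 │ × │   
├───┼───┼───┼───┤   
│ 1 │ 2 │ 3 │ - │   
├───┼───┼───┼───┤   
│ 0 │ . │ = │ + │   
├───┼───┼───┼───┤   
│ C │ MC│ MR│ M+│   
└───┴───┴───┴───┘   
                    
                    
                    
                    
                    
                    


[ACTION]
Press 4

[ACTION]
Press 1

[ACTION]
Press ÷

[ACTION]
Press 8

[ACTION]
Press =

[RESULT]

               5.125
┌───┬───┬───┬───┐   
│ 7 │ 8 │ 9 │ ÷ │   
├───┼───┼───┼───┤   
│ 4 │ 5 │ 6 │ × │   
├───┼───┼───┼───┤   
│ 1 │ 2 │ 3 │ - │   
├───┼───┼───┼───┤   
│ 0 │ . │ = │ + │   
├───┼───┼───┼───┤   
│ C │ MC│ MR│ M+│   
└───┴───┴───┴───┘   
                    
                    
                    
                    
                    
                    


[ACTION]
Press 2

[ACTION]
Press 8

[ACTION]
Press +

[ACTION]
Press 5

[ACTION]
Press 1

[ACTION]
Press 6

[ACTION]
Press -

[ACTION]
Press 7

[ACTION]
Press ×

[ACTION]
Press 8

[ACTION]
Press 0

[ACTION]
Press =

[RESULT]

               42960
┌───┬───┬───┬───┐   
│ 7 │ 8 │ 9 │ ÷ │   
├───┼───┼───┼───┤   
│ 4 │ 5 │ 6 │ × │   
├───┼───┼───┼───┤   
│ 1 │ 2 │ 3 │ - │   
├───┼───┼───┼───┤   
│ 0 │ . │ = │ + │   
├───┼───┼───┼───┤   
│ C │ MC│ MR│ M+│   
└───┴───┴───┴───┘   
                    
                    
                    
                    
                    
                    


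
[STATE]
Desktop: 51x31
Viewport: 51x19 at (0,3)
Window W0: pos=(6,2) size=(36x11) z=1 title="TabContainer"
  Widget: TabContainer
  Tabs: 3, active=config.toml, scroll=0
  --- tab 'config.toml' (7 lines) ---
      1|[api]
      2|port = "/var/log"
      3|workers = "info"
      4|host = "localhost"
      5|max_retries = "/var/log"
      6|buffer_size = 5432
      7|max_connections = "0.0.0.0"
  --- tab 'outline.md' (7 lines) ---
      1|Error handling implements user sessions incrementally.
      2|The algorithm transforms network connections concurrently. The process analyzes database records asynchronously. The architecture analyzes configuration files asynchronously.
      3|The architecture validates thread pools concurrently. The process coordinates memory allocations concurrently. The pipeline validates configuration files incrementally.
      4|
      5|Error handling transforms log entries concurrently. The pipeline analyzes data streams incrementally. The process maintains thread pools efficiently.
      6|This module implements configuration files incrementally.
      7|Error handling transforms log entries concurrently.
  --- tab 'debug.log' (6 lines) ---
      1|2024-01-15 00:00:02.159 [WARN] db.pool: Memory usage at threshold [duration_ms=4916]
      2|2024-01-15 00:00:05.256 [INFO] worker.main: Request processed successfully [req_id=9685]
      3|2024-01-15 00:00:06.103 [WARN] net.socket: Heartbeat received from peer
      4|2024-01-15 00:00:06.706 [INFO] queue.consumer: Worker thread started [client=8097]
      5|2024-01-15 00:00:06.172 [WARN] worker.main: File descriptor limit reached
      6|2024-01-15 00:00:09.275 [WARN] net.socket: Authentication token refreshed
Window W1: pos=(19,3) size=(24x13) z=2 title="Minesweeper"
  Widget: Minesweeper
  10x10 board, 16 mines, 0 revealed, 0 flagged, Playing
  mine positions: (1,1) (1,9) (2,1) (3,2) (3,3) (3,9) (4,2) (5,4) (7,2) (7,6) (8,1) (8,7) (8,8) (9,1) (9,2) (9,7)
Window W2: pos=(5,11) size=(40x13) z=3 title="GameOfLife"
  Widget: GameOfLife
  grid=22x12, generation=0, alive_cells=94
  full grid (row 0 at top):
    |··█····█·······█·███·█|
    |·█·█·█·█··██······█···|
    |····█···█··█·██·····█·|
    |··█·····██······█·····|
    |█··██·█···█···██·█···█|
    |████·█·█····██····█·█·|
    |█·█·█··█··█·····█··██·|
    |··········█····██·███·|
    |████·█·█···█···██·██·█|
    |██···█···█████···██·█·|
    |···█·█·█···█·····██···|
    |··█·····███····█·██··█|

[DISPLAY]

      ┃ TabContaine┏━━━━━━━━━━━━━━━━━━━━━━┓        
      ┠────────────┃ Minesweeper          ┃        
      ┃[config.toml┠──────────────────────┨        
      ┃────────────┃■■■■■■■■■■            ┃        
      ┃[api]       ┃■■■■■■■■■■            ┃        
      ┃port = "/var┃■■■■■■■■■■            ┃        
      ┃workers = "i┃■■■■■■■■■■            ┃        
      ┃host = "loca┃■■■■■■■■■■            ┃        
     ┏━━━━━━━━━━━━━━━━━━━━━━━━━━━━━━━━━━━━━━┓      
     ┃ GameOfLife                           ┃      
     ┠──────────────────────────────────────┨      
     ┃Gen: 0                                ┃      
     ┃····█···█··█·██·····█·                ┃      
     ┃··█·····██······█·····                ┃      
     ┃█··██·█···█···██·█···█                ┃      
     ┃████·█·█····██····█·█·                ┃      
     ┃█·█·█··█··█·····█··██·                ┃      
     ┃··········█····██·███·                ┃      
     ┃████·█·█···█···██·██·█                ┃      


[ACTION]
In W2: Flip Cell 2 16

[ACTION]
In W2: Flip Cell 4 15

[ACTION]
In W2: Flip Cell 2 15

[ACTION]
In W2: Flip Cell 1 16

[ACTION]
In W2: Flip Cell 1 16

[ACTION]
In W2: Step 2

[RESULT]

      ┃ TabContaine┏━━━━━━━━━━━━━━━━━━━━━━┓        
      ┠────────────┃ Minesweeper          ┃        
      ┃[config.toml┠──────────────────────┨        
      ┃────────────┃■■■■■■■■■■            ┃        
      ┃[api]       ┃■■■■■■■■■■            ┃        
      ┃port = "/var┃■■■■■■■■■■            ┃        
      ┃workers = "i┃■■■■■■■■■■            ┃        
      ┃host = "loca┃■■■■■■■■■■            ┃        
     ┏━━━━━━━━━━━━━━━━━━━━━━━━━━━━━━━━━━━━━━┓      
     ┃ GameOfLife                           ┃      
     ┠──────────────────────────────────────┨      
     ┃Gen: 2                                ┃      
     ┃··█···········██··█···                ┃      
     ┃··········██·█····█···                ┃      
     ┃·············██·······                ┃      
     ┃█··█······█···█··██·██                ┃      
     ┃█··██·██···█····██···█                ┃      
     ┃█···█·██··██··█·█···██                ┃      
     ┃█···█·██·██·········██                ┃      


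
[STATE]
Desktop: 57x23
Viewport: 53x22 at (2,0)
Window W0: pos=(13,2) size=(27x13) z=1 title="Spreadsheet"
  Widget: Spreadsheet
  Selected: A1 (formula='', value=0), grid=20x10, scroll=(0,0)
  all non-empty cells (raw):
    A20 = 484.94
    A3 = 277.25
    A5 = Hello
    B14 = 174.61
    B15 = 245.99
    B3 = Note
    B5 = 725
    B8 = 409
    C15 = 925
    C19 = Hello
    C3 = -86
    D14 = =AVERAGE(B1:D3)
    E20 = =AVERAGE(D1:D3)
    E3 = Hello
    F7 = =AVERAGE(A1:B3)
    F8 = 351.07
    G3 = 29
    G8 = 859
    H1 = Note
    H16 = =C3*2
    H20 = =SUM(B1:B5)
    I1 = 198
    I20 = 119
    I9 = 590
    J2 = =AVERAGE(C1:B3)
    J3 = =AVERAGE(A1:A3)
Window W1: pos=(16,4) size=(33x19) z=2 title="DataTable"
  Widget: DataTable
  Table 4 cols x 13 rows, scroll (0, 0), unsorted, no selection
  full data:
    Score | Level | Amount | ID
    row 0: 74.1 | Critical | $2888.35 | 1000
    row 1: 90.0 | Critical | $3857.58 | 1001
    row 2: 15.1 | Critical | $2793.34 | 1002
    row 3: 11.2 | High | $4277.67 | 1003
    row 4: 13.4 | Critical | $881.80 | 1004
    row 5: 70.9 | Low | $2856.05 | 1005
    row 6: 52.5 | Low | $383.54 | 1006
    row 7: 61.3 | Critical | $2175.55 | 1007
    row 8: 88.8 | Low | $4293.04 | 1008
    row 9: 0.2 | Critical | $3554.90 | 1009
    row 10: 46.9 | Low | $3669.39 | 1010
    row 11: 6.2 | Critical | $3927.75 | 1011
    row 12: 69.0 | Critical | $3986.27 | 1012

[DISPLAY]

                                                     
                                                     
           ┏━━━━━━━━━━━━━━━━━━━━━━━━━┓               
           ┃ Spreadsheet             ┃               
           ┠──┏━━━━━━━━━━━━━━━━━━━━━━━━━━━━━━━┓      
           ┃A1┃ DataTable                     ┃      
           ┃  ┠───────────────────────────────┨      
           ┃--┃Score│Level   │Amount  │ID     ┃      
           ┃  ┃─────┼────────┼────────┼────   ┃      
           ┃  ┃74.1 │Critical│$2888.35│1000   ┃      
           ┃  ┃90.0 │Critical│$3857.58│1001   ┃      
           ┃  ┃15.1 │Critical│$2793.34│1002   ┃      
           ┃  ┃11.2 │High    │$4277.67│1003   ┃      
           ┃  ┃13.4 │Critical│$881.80 │1004   ┃      
           ┗━━┃70.9 │Low     │$2856.05│1005   ┃      
              ┃52.5 │Low     │$383.54 │1006   ┃      
              ┃61.3 │Critical│$2175.55│1007   ┃      
              ┃88.8 │Low     │$4293.04│1008   ┃      
              ┃0.2  │Critical│$3554.90│1009   ┃      
              ┃46.9 │Low     │$3669.39│1010   ┃      
              ┃6.2  │Critical│$3927.75│1011   ┃      
              ┃69.0 │Critical│$3986.27│1012   ┃      


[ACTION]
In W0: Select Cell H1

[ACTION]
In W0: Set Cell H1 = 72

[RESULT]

                                                     
                                                     
           ┏━━━━━━━━━━━━━━━━━━━━━━━━━┓               
           ┃ Spreadsheet             ┃               
           ┠──┏━━━━━━━━━━━━━━━━━━━━━━━━━━━━━━━┓      
           ┃H1┃ DataTable                     ┃      
           ┃  ┠───────────────────────────────┨      
           ┃--┃Score│Level   │Amount  │ID     ┃      
           ┃  ┃─────┼────────┼────────┼────   ┃      
           ┃  ┃74.1 │Critical│$2888.35│1000   ┃      
           ┃  ┃90.0 │Critical│$3857.58│1001   ┃      
           ┃  ┃15.1 │Critical│$2793.34│1002   ┃      
           ┃  ┃11.2 │High    │$4277.67│1003   ┃      
           ┃  ┃13.4 │Critical│$881.80 │1004   ┃      
           ┗━━┃70.9 │Low     │$2856.05│1005   ┃      
              ┃52.5 │Low     │$383.54 │1006   ┃      
              ┃61.3 │Critical│$2175.55│1007   ┃      
              ┃88.8 │Low     │$4293.04│1008   ┃      
              ┃0.2  │Critical│$3554.90│1009   ┃      
              ┃46.9 │Low     │$3669.39│1010   ┃      
              ┃6.2  │Critical│$3927.75│1011   ┃      
              ┃69.0 │Critical│$3986.27│1012   ┃      


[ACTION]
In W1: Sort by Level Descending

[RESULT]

                                                     
                                                     
           ┏━━━━━━━━━━━━━━━━━━━━━━━━━┓               
           ┃ Spreadsheet             ┃               
           ┠──┏━━━━━━━━━━━━━━━━━━━━━━━━━━━━━━━┓      
           ┃H1┃ DataTable                     ┃      
           ┃  ┠───────────────────────────────┨      
           ┃--┃Score│Level  ▼│Amount  │ID     ┃      
           ┃  ┃─────┼────────┼────────┼────   ┃      
           ┃  ┃70.9 │Low     │$2856.05│1005   ┃      
           ┃  ┃52.5 │Low     │$383.54 │1006   ┃      
           ┃  ┃88.8 │Low     │$4293.04│1008   ┃      
           ┃  ┃46.9 │Low     │$3669.39│1010   ┃      
           ┃  ┃11.2 │High    │$4277.67│1003   ┃      
           ┗━━┃74.1 │Critical│$2888.35│1000   ┃      
              ┃90.0 │Critical│$3857.58│1001   ┃      
              ┃15.1 │Critical│$2793.34│1002   ┃      
              ┃13.4 │Critical│$881.80 │1004   ┃      
              ┃61.3 │Critical│$2175.55│1007   ┃      
              ┃0.2  │Critical│$3554.90│1009   ┃      
              ┃6.2  │Critical│$3927.75│1011   ┃      
              ┃69.0 │Critical│$3986.27│1012   ┃      


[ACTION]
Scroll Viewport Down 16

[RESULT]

                                                     
           ┏━━━━━━━━━━━━━━━━━━━━━━━━━┓               
           ┃ Spreadsheet             ┃               
           ┠──┏━━━━━━━━━━━━━━━━━━━━━━━━━━━━━━━┓      
           ┃H1┃ DataTable                     ┃      
           ┃  ┠───────────────────────────────┨      
           ┃--┃Score│Level  ▼│Amount  │ID     ┃      
           ┃  ┃─────┼────────┼────────┼────   ┃      
           ┃  ┃70.9 │Low     │$2856.05│1005   ┃      
           ┃  ┃52.5 │Low     │$383.54 │1006   ┃      
           ┃  ┃88.8 │Low     │$4293.04│1008   ┃      
           ┃  ┃46.9 │Low     │$3669.39│1010   ┃      
           ┃  ┃11.2 │High    │$4277.67│1003   ┃      
           ┗━━┃74.1 │Critical│$2888.35│1000   ┃      
              ┃90.0 │Critical│$3857.58│1001   ┃      
              ┃15.1 │Critical│$2793.34│1002   ┃      
              ┃13.4 │Critical│$881.80 │1004   ┃      
              ┃61.3 │Critical│$2175.55│1007   ┃      
              ┃0.2  │Critical│$3554.90│1009   ┃      
              ┃6.2  │Critical│$3927.75│1011   ┃      
              ┃69.0 │Critical│$3986.27│1012   ┃      
              ┗━━━━━━━━━━━━━━━━━━━━━━━━━━━━━━━┛      
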